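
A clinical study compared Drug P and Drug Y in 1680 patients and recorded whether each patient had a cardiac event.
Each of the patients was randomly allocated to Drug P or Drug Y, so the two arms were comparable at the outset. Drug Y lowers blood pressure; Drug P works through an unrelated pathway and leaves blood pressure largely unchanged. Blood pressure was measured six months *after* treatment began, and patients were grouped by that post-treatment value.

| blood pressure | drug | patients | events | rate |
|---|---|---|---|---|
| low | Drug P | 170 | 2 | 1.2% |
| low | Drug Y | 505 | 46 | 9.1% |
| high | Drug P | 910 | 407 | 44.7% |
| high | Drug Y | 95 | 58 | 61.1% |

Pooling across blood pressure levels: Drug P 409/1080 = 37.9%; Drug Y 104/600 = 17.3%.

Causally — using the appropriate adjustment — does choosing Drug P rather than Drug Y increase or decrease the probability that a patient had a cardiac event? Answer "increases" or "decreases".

Blood pressure is recorded after the drug and is itself shifted by it — it sits on the causal path from drug to outcome. Conditioning on a mediator would strip out part of the effect we want; the pooled comparison gives the total causal effect.
Pooled: Drug P 37.9% vs Drug Y 17.3%; Drug Y is lower overall.

increases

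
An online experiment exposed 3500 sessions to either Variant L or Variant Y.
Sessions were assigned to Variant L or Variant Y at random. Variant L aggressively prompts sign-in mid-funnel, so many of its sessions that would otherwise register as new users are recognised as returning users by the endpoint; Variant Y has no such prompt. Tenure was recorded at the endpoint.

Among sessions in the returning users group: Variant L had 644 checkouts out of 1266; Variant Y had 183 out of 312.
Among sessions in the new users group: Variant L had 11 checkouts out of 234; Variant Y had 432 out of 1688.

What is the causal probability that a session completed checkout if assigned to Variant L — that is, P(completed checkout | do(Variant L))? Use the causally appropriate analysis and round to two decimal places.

User tenure is recorded after the variant and is itself shifted by it — it sits on the causal path from variant to outcome. Conditioning on a mediator would strip out part of the effect we want; the pooled comparison gives the total causal effect.
So P(outcome | do(Variant L)) is just the pooled rate for Variant L: 655/1500 = 0.437.

0.44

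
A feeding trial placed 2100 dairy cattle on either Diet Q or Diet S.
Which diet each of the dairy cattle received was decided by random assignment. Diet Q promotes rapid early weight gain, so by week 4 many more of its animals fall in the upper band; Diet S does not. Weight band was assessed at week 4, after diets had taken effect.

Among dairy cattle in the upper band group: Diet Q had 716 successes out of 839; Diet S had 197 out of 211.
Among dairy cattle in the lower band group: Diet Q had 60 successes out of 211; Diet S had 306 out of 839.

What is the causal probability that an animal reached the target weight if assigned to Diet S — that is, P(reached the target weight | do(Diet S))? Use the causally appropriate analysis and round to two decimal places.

0.48

Week-4 weight band is downstream of the diet. One should not condition on a consequence of treatment, so the overall rates are the right comparison.
So P(outcome | do(Diet S)) is just the pooled rate for Diet S: 503/1050 = 0.479.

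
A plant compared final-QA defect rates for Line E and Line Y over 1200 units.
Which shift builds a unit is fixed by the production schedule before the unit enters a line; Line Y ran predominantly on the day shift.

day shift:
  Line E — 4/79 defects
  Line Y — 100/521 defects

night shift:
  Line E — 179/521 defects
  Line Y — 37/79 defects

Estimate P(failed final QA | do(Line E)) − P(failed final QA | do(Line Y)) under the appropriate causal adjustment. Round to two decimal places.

-0.13

The shift-specific comparison favours Line E throughout, but the pooled figures favour Line Y. The question is whether to condition on shift.
Here shift is a common cause — it drives both which line a case falls under and the outcome. The crude comparison mixes populations; the stratum-specific rates are the causally relevant ones.
Adjusting over the population distribution of shift: 0.500·(0.051−0.192) + 0.500·(0.344−0.468) = -0.133.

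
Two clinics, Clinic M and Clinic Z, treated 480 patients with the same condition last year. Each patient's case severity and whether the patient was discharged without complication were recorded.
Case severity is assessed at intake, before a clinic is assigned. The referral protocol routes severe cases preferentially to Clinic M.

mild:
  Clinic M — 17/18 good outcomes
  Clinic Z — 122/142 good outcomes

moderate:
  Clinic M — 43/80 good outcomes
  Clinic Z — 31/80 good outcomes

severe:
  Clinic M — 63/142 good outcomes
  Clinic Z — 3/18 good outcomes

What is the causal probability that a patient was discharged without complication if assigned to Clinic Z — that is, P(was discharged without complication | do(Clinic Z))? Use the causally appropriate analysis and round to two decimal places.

0.47

Here case severity is a common cause — it drives both which clinic a case falls under and the outcome. The crude comparison mixes populations; the stratum-specific rates are the causally relevant ones.
Standardising Clinic Z to the population case severity mix: 0.333·122/142 + 0.333·31/80 + 0.333·3/18 = 0.471.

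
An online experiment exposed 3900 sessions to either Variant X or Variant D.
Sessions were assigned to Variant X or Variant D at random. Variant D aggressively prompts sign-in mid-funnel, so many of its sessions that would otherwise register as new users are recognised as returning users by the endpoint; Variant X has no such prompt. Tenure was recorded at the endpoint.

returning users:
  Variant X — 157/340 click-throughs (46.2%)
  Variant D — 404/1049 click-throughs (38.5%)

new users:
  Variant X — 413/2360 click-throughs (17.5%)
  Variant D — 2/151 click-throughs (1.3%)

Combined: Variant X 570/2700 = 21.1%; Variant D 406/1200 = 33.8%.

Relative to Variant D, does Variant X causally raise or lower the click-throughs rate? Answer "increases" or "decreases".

Within every user tenure level Variant X has the higher rate, yet pooled Variant D does — Simpson's reversal.
User tenure is recorded after the variant and is itself shifted by it — it sits on the causal path from variant to outcome. Conditioning on a mediator would strip out part of the effect we want; the pooled comparison gives the total causal effect.
Pooled: Variant X 21.1% vs Variant D 33.8%; Variant D is higher overall.

decreases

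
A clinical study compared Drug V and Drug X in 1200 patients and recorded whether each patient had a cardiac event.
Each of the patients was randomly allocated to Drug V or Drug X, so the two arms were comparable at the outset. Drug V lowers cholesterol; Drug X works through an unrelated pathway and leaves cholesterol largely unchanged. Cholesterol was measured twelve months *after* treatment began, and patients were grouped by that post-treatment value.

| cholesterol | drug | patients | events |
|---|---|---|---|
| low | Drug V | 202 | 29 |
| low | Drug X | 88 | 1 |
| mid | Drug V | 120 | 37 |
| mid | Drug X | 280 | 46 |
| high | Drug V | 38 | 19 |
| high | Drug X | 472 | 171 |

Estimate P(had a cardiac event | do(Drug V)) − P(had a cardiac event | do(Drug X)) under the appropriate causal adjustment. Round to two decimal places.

Cholesterol is recorded after the drug and is itself shifted by it — it sits on the causal path from drug to outcome. Conditioning on a mediator would strip out part of the effect we want; the pooled comparison gives the total causal effect.
The causal difference is the pooled difference: 0.236 − 0.260 = -0.023.

-0.02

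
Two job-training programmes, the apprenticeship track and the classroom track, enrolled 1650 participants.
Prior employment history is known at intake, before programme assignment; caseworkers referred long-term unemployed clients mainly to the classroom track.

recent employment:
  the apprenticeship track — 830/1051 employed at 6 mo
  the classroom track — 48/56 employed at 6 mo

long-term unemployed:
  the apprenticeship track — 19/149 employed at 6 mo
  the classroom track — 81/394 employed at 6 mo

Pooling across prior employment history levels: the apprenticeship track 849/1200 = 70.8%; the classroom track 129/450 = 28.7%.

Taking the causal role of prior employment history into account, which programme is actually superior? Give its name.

the classroom track is higher inside every prior employment history stratum but the apprenticeship track is higher in aggregate. Whether to stratify depends on how prior employment history relates to the programme.
Here prior employment history is a common cause — it drives both which programme a case falls under and the outcome. The crude comparison mixes populations; the stratum-specific rates are the causally relevant ones.
Within each level — recent employment: 79.0% vs 85.7%; long-term unemployed: 12.8% vs 20.6% — the classroom track is higher every time.

the classroom track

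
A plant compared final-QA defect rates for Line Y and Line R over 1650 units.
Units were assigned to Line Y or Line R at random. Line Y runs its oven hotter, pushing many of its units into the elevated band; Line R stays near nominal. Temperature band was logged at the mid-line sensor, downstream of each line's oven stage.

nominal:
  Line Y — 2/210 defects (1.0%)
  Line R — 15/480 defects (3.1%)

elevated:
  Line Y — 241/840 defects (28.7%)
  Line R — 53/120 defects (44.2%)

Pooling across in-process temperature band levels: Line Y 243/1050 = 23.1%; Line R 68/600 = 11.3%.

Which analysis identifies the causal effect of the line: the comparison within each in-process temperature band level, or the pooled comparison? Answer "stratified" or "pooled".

The in-process temperature band-specific comparison favours Line Y throughout, but the pooled figures favour Line R. The question is whether to condition on in-process temperature band.
Stratifying would compare lines among units the lines themselves sorted into in-process temperature band groups — a form of selection on an intermediate. The unconditioned pooled rates give the total causal effect.
Pooled: Line Y 23.1% vs Line R 11.3%; Line R is lower overall.

pooled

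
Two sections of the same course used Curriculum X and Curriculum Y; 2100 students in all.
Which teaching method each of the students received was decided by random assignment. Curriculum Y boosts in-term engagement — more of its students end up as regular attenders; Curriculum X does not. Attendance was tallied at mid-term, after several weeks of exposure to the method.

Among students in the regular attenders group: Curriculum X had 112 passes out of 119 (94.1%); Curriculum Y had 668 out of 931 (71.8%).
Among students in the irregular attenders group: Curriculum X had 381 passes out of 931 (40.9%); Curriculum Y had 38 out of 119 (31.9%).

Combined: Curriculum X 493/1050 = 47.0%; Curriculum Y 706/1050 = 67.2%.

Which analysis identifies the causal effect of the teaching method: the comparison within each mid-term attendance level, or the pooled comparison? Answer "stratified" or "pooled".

pooled

The stratified and pooled comparisons disagree (Curriculum X wins within each mid-term attendance; Curriculum Y wins overall), so the answer turns on the causal role of mid-term attendance.
Mid-term attendance lies on the pathway teaching method → mid-term attendance → outcome, so adjusting for it blocks the indirect effect. For the total causal effect of teaching method, use the unadjusted pooled rates.
Pooled: Curriculum X 47.0% vs Curriculum Y 67.2%; Curriculum Y is higher overall.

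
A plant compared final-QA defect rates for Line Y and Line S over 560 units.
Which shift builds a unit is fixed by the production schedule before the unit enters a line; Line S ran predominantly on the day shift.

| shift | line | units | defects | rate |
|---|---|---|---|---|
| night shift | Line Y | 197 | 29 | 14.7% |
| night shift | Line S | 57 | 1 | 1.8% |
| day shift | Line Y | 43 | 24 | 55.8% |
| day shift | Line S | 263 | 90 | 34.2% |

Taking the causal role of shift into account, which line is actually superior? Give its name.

Line S

Nothing the line does changes shift; the imbalance is an allocation artefact. With shift also predicting the outcome, the pooled figure is confounded, and the within-stratum comparison is the causal one.
Within each level — night shift: 14.7% vs 1.8%; day shift: 55.8% vs 34.2% — Line S is lower every time.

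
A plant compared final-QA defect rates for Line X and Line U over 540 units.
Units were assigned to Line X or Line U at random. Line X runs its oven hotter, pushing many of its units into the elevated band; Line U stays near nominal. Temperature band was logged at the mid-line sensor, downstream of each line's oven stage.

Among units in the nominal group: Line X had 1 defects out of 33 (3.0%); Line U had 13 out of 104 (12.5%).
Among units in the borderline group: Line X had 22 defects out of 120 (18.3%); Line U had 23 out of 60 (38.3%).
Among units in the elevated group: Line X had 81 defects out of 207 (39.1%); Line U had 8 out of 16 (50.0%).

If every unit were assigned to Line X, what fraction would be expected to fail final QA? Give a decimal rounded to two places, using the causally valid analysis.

In-process temperature band is downstream of the line. One should not condition on a consequence of treatment, so the overall rates are the right comparison.
So P(outcome | do(Line X)) is just the pooled rate for Line X: 104/360 = 0.289.

0.29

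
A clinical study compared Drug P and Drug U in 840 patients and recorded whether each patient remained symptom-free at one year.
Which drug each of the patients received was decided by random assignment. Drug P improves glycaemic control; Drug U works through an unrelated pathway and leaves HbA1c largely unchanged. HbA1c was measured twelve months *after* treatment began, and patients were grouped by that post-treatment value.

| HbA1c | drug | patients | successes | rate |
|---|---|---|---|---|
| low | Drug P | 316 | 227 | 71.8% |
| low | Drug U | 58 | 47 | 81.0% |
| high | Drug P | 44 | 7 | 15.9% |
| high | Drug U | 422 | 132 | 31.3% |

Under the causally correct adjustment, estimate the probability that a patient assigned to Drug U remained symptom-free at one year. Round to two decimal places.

Within every HbA1c level Drug U has the higher rate, yet pooled Drug P does — Simpson's reversal.
Because the drug influences HbA1c, HbA1c is a post-treatment mediator, not a confounder. Stratifying on it would bias the estimate; the causal effect is the crude pooled difference.
So P(outcome | do(Drug U)) is just the pooled rate for Drug U: 179/480 = 0.373.

0.37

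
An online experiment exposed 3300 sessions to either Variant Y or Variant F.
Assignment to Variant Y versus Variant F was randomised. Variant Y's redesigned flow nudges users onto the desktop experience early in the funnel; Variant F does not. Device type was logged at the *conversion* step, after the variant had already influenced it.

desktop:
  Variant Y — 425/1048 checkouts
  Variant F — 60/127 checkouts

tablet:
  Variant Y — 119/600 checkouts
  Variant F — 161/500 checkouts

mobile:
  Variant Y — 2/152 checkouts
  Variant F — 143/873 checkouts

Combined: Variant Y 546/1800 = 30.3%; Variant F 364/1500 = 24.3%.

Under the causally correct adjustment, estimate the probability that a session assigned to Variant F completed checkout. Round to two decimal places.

The device type-specific comparison favours Variant F throughout, but the pooled figures favour Variant Y. The question is whether to condition on device type.
The distribution of device type is itself part of what the variant does — it is an intermediate outcome. Holding it fixed would remove that part of the effect; the total effect is the pooled difference.
So P(outcome | do(Variant F)) is just the pooled rate for Variant F: 364/1500 = 0.243.

0.24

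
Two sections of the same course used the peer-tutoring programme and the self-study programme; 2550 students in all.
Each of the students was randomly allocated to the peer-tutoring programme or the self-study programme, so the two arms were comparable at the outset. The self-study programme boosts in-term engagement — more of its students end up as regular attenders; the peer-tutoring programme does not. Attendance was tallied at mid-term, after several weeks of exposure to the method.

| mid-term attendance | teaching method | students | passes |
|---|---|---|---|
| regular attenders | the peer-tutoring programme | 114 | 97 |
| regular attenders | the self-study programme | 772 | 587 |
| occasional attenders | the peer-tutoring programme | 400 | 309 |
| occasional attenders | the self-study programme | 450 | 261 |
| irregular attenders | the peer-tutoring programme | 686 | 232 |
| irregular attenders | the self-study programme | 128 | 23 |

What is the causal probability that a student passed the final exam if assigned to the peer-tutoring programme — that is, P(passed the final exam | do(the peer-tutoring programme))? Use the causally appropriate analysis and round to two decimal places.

Mid-term attendance lies on the pathway teaching method → mid-term attendance → outcome, so adjusting for it blocks the indirect effect. For the total causal effect of teaching method, use the unadjusted pooled rates.
So P(outcome | do(the peer-tutoring programme)) is just the pooled rate for the peer-tutoring programme: 638/1200 = 0.532.

0.53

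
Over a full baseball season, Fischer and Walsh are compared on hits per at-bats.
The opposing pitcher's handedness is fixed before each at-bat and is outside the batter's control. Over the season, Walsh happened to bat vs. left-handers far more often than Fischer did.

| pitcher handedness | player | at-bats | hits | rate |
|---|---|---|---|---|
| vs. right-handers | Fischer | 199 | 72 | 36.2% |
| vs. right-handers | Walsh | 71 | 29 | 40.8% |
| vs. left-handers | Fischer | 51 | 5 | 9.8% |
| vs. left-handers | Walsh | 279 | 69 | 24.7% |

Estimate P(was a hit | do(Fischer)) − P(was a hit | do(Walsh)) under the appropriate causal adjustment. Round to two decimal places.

Pitcher handedness satisfies the back-door criterion: it is not a descendant of the player, and it blocks the spurious path from player to outcome. Adjusting for it (i.e., using the within-pitcher handedness rates) gives the causal effect.
Adjusting over the population distribution of pitcher handedness: 0.450·(0.362−0.408) + 0.550·(0.098−0.247) = -0.103.

-0.10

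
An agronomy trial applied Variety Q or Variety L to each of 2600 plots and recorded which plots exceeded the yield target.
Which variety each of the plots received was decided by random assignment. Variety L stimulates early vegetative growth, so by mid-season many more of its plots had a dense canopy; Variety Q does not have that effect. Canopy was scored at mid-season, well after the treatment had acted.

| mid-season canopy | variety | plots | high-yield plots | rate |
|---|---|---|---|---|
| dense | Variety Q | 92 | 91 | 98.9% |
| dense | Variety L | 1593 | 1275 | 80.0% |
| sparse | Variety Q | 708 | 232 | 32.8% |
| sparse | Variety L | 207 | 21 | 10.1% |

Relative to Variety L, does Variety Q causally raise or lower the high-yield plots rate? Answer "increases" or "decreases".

Variety Q is higher inside every mid-season canopy stratum but Variety L is higher in aggregate. Whether to stratify depends on how mid-season canopy relates to the variety.
Mid-season canopy is downstream of the variety. One should not condition on a consequence of treatment, so the overall rates are the right comparison.
Pooled: Variety Q 40.4% vs Variety L 72.0%; Variety L is higher overall.

decreases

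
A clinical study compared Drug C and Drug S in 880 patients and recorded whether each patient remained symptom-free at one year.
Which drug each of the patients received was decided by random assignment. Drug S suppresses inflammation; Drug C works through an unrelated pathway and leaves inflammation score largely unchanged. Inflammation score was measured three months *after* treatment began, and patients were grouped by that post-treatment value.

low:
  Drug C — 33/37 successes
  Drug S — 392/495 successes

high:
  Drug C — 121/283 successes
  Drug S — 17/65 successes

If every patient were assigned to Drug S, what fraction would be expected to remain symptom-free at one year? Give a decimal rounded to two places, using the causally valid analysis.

0.73

Inflammation score lies on the pathway drug → inflammation score → outcome, so adjusting for it blocks the indirect effect. For the total causal effect of drug, use the unadjusted pooled rates.
So P(outcome | do(Drug S)) is just the pooled rate for Drug S: 409/560 = 0.730.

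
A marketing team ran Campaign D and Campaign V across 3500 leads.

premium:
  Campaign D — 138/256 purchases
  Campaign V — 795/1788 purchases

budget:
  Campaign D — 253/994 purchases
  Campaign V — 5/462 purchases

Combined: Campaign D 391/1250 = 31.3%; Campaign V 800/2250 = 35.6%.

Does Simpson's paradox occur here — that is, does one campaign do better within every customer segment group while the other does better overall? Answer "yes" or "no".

yes

Within each customer segment level (premium 53.9% vs 44.5%; budget 25.5% vs 1.1%), Campaign D has the higher rate every time. Pooled: 31.3% vs 35.6% — Campaign V has the higher rate overall. The two comparisons disagree.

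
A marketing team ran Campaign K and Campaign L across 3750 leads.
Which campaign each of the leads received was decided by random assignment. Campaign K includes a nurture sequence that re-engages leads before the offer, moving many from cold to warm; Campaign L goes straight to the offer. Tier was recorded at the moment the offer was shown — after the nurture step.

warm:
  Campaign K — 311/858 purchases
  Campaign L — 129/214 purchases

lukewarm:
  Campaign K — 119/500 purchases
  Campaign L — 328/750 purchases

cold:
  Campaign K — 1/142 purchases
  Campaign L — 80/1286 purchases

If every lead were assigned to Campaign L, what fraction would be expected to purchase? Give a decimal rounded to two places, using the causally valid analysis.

Engagement tier here is a post-treatment variable shaped by the campaign; conditioning on it would introduce bias rather than remove it. The overall comparison is the causal one.
So P(outcome | do(Campaign L)) is just the pooled rate for Campaign L: 537/2250 = 0.239.

0.24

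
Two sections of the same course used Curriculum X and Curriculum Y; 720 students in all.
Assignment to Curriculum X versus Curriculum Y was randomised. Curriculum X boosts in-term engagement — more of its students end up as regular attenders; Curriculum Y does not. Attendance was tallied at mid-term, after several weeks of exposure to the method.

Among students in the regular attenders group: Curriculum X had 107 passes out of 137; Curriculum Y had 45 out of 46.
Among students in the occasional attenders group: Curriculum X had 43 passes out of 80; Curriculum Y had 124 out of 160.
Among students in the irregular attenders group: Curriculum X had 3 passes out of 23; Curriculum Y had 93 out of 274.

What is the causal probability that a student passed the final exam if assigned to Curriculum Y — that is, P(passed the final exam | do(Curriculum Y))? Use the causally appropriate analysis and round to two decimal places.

0.55

The stratified and pooled comparisons disagree (Curriculum Y wins within each mid-term attendance; Curriculum X wins overall), so the answer turns on the causal role of mid-term attendance.
Mid-term attendance here is a post-treatment variable shaped by the teaching method; conditioning on it would introduce bias rather than remove it. The overall comparison is the causal one.
So P(outcome | do(Curriculum Y)) is just the pooled rate for Curriculum Y: 262/480 = 0.546.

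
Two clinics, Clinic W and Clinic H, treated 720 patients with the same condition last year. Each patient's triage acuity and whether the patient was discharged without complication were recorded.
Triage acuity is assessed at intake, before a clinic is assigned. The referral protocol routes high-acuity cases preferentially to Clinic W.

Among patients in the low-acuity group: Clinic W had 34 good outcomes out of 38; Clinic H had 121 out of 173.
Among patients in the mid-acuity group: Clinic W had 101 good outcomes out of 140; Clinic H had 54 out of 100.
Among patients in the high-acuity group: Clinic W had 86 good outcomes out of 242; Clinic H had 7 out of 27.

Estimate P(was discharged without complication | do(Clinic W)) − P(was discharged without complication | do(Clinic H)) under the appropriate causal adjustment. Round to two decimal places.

Nothing the clinic does changes triage acuity; the imbalance is an allocation artefact. With triage acuity also predicting the outcome, the pooled figure is confounded, and the within-stratum comparison is the causal one.
Adjusting over the population distribution of triage acuity: 0.293·(0.895−0.699) + 0.333·(0.721−0.540) + 0.374·(0.355−0.259) = +0.154.

+0.15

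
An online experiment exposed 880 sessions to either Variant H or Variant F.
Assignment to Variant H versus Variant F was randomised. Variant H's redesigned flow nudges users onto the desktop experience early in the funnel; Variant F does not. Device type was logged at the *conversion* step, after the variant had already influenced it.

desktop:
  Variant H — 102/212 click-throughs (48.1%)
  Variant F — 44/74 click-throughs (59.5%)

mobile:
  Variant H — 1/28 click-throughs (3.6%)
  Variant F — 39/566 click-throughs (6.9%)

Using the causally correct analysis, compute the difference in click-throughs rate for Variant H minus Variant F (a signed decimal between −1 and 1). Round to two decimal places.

+0.30

The distribution of device type is itself part of what the variant does — it is an intermediate outcome. Holding it fixed would remove that part of the effect; the total effect is the pooled difference.
The causal difference is the pooled difference: 0.429 − 0.130 = +0.299.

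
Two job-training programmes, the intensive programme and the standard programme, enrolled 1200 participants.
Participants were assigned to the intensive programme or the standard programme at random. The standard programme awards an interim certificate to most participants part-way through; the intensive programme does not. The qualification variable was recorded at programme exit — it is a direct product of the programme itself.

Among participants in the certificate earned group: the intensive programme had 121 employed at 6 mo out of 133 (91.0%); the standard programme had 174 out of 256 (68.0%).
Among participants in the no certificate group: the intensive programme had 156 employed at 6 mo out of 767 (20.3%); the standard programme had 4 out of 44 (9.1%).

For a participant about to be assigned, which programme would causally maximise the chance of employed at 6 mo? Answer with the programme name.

The stratified and pooled comparisons disagree (the intensive programme wins within each qualification attained during the programme; the standard programme wins overall), so the answer turns on the causal role of qualification attained during the programme.
Qualification attained during the programme is recorded after the programme and is itself shifted by it — it sits on the causal path from programme to outcome. Conditioning on a mediator would strip out part of the effect we want; the pooled comparison gives the total causal effect.
Pooled: the intensive programme 30.8% vs the standard programme 59.3%; the standard programme is higher overall.

the standard programme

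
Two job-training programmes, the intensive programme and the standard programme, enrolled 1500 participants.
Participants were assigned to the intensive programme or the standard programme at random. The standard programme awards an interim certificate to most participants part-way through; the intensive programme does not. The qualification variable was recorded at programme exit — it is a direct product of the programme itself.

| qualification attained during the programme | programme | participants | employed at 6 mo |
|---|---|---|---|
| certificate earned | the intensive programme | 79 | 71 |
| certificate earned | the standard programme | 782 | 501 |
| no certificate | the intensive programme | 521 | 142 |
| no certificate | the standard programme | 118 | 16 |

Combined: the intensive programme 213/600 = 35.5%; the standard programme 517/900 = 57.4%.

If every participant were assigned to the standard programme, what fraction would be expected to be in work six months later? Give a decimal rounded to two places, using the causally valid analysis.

The qualification attained during the programme-specific comparison favours the intensive programme throughout, but the pooled figures favour the standard programme. The question is whether to condition on qualification attained during the programme.
Qualification attained during the programme lies on the pathway programme → qualification attained during the programme → outcome, so adjusting for it blocks the indirect effect. For the total causal effect of programme, use the unadjusted pooled rates.
So P(outcome | do(the standard programme)) is just the pooled rate for the standard programme: 517/900 = 0.574.

0.57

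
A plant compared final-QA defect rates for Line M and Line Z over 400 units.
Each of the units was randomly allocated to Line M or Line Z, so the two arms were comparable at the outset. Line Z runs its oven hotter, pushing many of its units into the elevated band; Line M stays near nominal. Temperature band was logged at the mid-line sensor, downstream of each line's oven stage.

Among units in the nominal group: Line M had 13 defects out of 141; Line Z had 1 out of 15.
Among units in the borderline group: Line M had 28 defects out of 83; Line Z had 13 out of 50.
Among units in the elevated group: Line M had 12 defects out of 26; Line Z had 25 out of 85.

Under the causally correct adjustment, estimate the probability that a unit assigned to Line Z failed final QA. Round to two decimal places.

Because the line influences in-process temperature band, in-process temperature band is a post-treatment mediator, not a confounder. Stratifying on it would bias the estimate; the causal effect is the crude pooled difference.
So P(outcome | do(Line Z)) is just the pooled rate for Line Z: 39/150 = 0.260.

0.26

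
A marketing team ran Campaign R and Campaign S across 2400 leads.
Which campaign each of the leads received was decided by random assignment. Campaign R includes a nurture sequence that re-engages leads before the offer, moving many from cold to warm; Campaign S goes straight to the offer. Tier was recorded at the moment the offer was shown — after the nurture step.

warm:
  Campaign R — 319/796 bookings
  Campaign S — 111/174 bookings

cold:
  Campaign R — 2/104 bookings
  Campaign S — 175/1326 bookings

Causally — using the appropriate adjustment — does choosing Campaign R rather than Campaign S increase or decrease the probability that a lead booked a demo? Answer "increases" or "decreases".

increases

Because the campaign influences engagement tier, engagement tier is a post-treatment mediator, not a confounder. Stratifying on it would bias the estimate; the causal effect is the crude pooled difference.
Pooled: Campaign R 35.7% vs Campaign S 19.1%; Campaign R is higher overall.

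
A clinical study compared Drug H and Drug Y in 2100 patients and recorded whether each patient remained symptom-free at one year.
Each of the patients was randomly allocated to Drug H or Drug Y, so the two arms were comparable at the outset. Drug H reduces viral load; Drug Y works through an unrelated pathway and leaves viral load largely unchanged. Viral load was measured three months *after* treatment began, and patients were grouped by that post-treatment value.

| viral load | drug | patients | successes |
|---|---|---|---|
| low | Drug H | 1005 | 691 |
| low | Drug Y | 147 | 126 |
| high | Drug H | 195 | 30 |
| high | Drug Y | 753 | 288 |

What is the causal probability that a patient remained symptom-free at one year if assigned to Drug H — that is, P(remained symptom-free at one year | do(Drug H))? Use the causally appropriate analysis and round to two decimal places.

The distribution of viral load is itself part of what the drug does — it is an intermediate outcome. Holding it fixed would remove that part of the effect; the total effect is the pooled difference.
So P(outcome | do(Drug H)) is just the pooled rate for Drug H: 721/1200 = 0.601.

0.60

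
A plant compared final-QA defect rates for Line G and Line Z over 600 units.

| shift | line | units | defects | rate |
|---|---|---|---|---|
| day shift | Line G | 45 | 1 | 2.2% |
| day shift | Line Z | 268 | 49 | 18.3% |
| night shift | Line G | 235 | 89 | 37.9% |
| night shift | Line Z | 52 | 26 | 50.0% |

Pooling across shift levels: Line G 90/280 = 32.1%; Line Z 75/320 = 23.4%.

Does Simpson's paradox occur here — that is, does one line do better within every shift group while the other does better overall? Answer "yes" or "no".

Within each shift level (day shift 2.2% vs 18.3%; night shift 37.9% vs 50.0%), Line G has the lower rate every time. Pooled: 32.1% vs 23.4% — Line Z has the lower rate overall. The two comparisons disagree.

yes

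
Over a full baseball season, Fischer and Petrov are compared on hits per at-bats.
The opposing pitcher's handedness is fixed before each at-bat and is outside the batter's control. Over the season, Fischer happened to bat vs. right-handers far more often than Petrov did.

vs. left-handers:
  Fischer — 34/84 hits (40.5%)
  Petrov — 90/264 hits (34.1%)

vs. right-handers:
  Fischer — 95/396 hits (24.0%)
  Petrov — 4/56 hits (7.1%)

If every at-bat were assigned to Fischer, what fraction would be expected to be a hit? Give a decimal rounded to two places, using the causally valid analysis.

0.31

Pitcher handedness differs across players for reasons unrelated to any effect of the player itself, and it separately predicts the outcome — a classic confounder. We must compare within pitcher handedness levels.
Standardising Fischer to the population pitcher handedness mix: 0.435·34/84 + 0.565·95/396 = 0.312.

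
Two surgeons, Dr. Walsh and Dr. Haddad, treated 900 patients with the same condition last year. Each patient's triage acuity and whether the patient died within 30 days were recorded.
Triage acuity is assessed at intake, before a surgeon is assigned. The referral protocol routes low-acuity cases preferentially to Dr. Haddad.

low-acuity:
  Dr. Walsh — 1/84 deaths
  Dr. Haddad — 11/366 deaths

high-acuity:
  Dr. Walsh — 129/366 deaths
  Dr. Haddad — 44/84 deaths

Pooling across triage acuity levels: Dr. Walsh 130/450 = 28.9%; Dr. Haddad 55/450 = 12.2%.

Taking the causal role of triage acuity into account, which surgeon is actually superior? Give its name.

Dr. Walsh is lower inside every triage acuity stratum but Dr. Haddad is lower in aggregate. Whether to stratify depends on how triage acuity relates to the surgeon.
The imbalance in triage acuity arose from how patients were allocated, not from anything the surgeon did; and triage acuity independently affects the outcome. The pooled gap is confounded — condition on triage acuity.
Within each level — low-acuity: 1.2% vs 3.0%; high-acuity: 35.2% vs 52.4% — Dr. Walsh is lower every time.

Dr. Walsh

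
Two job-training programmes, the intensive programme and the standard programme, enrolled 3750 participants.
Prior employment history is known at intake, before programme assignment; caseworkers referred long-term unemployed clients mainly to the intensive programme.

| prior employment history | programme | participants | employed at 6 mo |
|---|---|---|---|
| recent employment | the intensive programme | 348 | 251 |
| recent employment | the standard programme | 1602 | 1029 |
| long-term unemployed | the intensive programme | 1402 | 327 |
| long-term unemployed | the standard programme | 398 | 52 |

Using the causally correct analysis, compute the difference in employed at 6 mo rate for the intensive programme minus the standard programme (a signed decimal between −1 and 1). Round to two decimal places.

+0.09

The stratified and pooled comparisons disagree (the intensive programme wins within each prior employment history; the standard programme wins overall), so the answer turns on the causal role of prior employment history.
The imbalance in prior employment history arose from how participants were allocated, not from anything the programme did; and prior employment history independently affects the outcome. The pooled gap is confounded — condition on prior employment history.
Adjusting over the population distribution of prior employment history: 0.520·(0.721−0.642) + 0.480·(0.233−0.131) = +0.090.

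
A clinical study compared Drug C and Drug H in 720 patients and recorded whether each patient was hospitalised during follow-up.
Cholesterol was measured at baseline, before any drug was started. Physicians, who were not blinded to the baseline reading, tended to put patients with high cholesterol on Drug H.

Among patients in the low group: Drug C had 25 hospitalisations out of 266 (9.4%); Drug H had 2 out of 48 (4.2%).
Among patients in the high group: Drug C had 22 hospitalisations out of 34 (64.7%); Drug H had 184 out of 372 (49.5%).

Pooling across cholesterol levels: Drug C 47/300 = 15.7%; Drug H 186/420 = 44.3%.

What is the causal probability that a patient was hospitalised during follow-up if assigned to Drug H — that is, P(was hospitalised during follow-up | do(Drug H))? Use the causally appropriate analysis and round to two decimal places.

0.30

Here cholesterol is a common cause — it drives both which drug a case falls under and the outcome. The crude comparison mixes populations; the stratum-specific rates are the causally relevant ones.
Standardising Drug H to the population cholesterol mix: 0.436·2/48 + 0.564·184/372 = 0.297.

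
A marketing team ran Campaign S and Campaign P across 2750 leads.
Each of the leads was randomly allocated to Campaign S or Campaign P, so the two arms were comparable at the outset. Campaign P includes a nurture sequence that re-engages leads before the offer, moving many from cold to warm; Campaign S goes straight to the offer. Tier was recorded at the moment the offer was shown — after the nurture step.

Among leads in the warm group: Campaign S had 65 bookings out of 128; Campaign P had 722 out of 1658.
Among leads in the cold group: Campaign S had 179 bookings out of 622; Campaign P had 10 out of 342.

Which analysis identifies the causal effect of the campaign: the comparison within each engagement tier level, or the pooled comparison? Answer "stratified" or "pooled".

pooled

Engagement tier here is a post-treatment variable shaped by the campaign; conditioning on it would introduce bias rather than remove it. The overall comparison is the causal one.
Pooled: Campaign S 32.5% vs Campaign P 36.6%; Campaign P is higher overall.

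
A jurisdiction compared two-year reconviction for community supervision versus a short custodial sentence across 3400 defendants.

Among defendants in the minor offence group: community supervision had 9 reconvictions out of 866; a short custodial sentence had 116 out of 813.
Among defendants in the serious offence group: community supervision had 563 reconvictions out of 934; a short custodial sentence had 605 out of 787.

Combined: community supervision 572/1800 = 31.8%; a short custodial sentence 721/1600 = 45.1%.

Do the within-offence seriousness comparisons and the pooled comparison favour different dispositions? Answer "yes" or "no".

Within each offence seriousness level (minor offence 1.0% vs 14.3%; serious offence 60.3% vs 76.9%), community supervision has the lower rate every time. Pooled: 31.8% vs 45.1% — community supervision has the lower rate overall. They agree.

no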